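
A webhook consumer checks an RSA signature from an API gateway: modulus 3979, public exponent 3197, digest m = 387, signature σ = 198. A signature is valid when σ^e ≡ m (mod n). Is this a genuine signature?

genuine

σ^3197 mod 3979 = 387
Since 387 equals the digest 387, verification succeeds.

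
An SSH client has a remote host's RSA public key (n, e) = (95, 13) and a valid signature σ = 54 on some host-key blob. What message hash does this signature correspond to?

σ^2 ≡ 54^2 = 2916 ≡ 66
σ^4 ≡ 66^2 = 4356 ≡ 81
σ^8 ≡ 81^2 = 6561 ≡ 6
13 = 8 + 4 + 1, so σ^13 ≡ 6·81·54 ≡ 24 (mod 95)

24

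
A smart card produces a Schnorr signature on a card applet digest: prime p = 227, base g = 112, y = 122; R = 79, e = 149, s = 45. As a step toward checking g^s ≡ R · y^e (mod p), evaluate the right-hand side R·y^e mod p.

90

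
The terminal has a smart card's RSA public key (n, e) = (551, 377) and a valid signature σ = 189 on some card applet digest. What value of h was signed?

56

σ^2 ≡ 189^2 = 35721 ≡ 457
σ^4 ≡ 457^2 = 208849 ≡ 20
σ^8 ≡ 20^2 = 400
σ^16 ≡ 400^2 = 160000 ≡ 210
σ^32 ≡ 210^2 = 44100 ≡ 20
σ^64 ≡ 20^2 = 400
σ^128 ≡ 400^2 = 160000 ≡ 210
σ^256 ≡ 210^2 = 44100 ≡ 20
377 = 256 + 64 + 32 + 16 + 8 + 1, so σ^377 ≡ 20·400·20·210·400·189 ≡ 56 (mod 551)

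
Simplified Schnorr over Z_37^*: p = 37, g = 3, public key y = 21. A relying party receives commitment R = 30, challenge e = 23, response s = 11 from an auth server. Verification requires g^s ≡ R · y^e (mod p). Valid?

no

g^s mod p:
Squares mod 37: 3^1≡3, 3^2≡9, 3^4≡7, 3^8≡12
11 = 8 + 2 + 1, so 3^11 ≡ 12·9·3 ≡ 28 (mod 37)
R · y^e mod p:
Squares mod 37: 21^1≡21, 21^2≡34, 21^4≡9, 21^8≡7, 21^16≡12
23 = 16 + 4 + 2 + 1, so 21^23 ≡ 12·9·34·21 ≡ 4 (mod 37)
30·4 = 120 ≡ 9 (mod 37)
28 ≠ 9; the check fails.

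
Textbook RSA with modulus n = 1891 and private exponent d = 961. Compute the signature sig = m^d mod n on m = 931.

931

m^2 ≡ 931^2 = 866761 ≡ 683
m^4 ≡ 683^2 = 466489 ≡ 1303
m^8 ≡ 1303^2 = 1697809 ≡ 1582
m^16 ≡ 1582^2 = 2502724 ≡ 931
m^32 ≡ 931^2 = 866761 ≡ 683
m^64 ≡ 683^2 = 466489 ≡ 1303
m^128 ≡ 1303^2 = 1697809 ≡ 1582
m^256 ≡ 1582^2 = 2502724 ≡ 931
m^512 ≡ 931^2 = 866761 ≡ 683
961 = 512 + 256 + 128 + 64 + 1, so m^961 ≡ 683·931·1582·1303·931 ≡ 931 (mod 1891)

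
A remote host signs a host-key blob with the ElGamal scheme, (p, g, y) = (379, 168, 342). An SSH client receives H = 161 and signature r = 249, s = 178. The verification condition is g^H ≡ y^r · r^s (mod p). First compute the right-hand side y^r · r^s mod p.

258

342^249 mod 379 = 57
249^178 mod 379 = 204
y^r · r^s ≡ 57·204 = 11628 ≡ 258 (mod 379)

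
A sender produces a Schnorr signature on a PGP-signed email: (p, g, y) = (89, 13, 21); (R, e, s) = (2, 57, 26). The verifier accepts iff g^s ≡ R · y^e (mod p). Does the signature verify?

does not verify

g^s mod p:
13^2 = 169 ≡ 80
13^4 ≡ 80^2 = 6400 ≡ 81
13^8 ≡ 81^2 = 6561 ≡ 64
13^16 ≡ 64^2 = 4096 ≡ 2
26 = 16 + 8 + 2, so 13^26 ≡ 2·64·80 ≡ 5 (mod 89)
R · y^e mod p:
21^2 = 441 ≡ 85
21^4 ≡ 85^2 = 7225 ≡ 16
21^8 ≡ 16^2 = 256 ≡ 78
21^16 ≡ 78^2 = 6084 ≡ 32
21^32 ≡ 32^2 = 1024 ≡ 45
57 = 32 + 16 + 8 + 1, so 21^57 ≡ 45·32·78·21 ≡ 42 (mod 89)
2·42 = 84 ≡ 84 (mod 89)
5 ≠ 84; the check fails.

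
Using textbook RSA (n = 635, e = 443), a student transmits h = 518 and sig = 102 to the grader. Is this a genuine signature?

genuine

Squares mod 635: sig^1≡102, sig^2≡244, sig^4≡481, sig^8≡221, sig^16≡581, sig^32≡376, sig^64≡406, sig^128≡371, sig^256≡481
443 = 256 + 128 + 32 + 16 + 8 + 2 + 1, so sig^443 ≡ 481·371·376·581·221·244·102 ≡ 518 (mod 635)
sig^443 mod 635 = 518 matches h.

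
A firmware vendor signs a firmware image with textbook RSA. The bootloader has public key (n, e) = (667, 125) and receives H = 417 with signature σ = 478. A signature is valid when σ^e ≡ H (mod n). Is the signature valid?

Squares mod 667: σ^1≡478, σ^2≡370, σ^4≡165, σ^8≡545, σ^16≡210, σ^32≡78, σ^64≡81
125 = 64 + 32 + 16 + 8 + 4 + 1, so σ^125 ≡ 81·78·210·545·165·478 ≡ 234 (mod 667)
234 ≠ 417, so verification fails.

invalid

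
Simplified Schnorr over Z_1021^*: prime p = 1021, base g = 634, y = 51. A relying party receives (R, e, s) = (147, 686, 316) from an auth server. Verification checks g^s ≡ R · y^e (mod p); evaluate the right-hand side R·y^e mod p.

365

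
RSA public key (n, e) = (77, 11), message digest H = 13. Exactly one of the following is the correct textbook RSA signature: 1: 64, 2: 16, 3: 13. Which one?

Candidate 1: Squares mod 77: 64^1≡64, 64^2≡15, 64^4≡71, 64^8≡36; 11 = 8 + 2 + 1, so 64^11 ≡ 36·15·64 ≡ 64 (mod 77)
Candidate 2: Squares mod 77: 16^1≡16, 16^2≡25, 16^4≡9, 16^8≡4; 11 = 8 + 2 + 1, so 16^11 ≡ 4·25·16 ≡ 60 (mod 77)
Candidate 3: Squares mod 77: 13^1≡13, 13^2≡15, 13^4≡71, 13^8≡36; 11 = 8 + 2 + 1, so 13^11 ≡ 36·15·13 ≡ 13 (mod 77)
  → matches H = 13

3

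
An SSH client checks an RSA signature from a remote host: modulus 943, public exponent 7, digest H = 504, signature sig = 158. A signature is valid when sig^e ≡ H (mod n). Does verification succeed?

sig^7 mod 943 = 504
Since 504 equals the digest 504, verification succeeds.

passes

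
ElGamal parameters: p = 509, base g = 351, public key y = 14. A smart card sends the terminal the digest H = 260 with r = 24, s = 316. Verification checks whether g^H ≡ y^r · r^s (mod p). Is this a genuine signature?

genuine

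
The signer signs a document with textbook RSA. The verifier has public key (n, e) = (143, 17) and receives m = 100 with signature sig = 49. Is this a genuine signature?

Squares mod 143: sig^1≡49, sig^2≡113, sig^4≡42, sig^8≡48, sig^16≡16
17 = 16 + 1, so sig^17 ≡ 16·49 ≡ 69 (mod 143)
sig^17 mod 143 = 69, but m = 100.

forged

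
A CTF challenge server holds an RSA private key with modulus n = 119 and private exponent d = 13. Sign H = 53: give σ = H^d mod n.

Squares mod 119: H^1≡53, H^2≡72, H^4≡67, H^8≡86
13 = 8 + 4 + 1, so H^13 ≡ 86·67·53 ≡ 32 (mod 119)

32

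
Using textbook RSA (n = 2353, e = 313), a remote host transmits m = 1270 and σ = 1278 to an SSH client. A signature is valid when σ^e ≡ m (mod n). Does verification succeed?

σ^2 ≡ 1278^2 = 1633284 ≡ 302
σ^4 ≡ 302^2 = 91204 ≡ 1790
σ^8 ≡ 1790^2 = 3204100 ≡ 1667
σ^16 ≡ 1667^2 = 2778889 ≡ 2349
σ^32 ≡ 2349^2 = 5517801 ≡ 16
σ^64 ≡ 16^2 = 256
σ^128 ≡ 256^2 = 65536 ≡ 2005
σ^256 ≡ 2005^2 = 4020025 ≡ 1101
313 = 256 + 32 + 16 + 8 + 1, so σ^313 ≡ 1101·16·2349·1667·1278 ≡ 1083 (mod 2353)
1083 ≠ 1270, so verification fails.

fails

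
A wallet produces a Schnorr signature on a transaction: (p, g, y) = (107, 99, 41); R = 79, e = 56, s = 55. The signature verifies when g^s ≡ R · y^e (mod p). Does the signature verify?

g^s mod p:
Squares mod 107: 99^1≡99, 99^2≡64, 99^4≡30, 99^8≡44, 99^16≡10, 99^32≡100
55 = 32 + 16 + 4 + 2 + 1, so 99^55 ≡ 100·10·30·64·99 ≡ 64 (mod 107)
R · y^e mod p:
Squares mod 107: 41^1≡41, 41^2≡76, 41^4≡105, 41^8≡4, 41^16≡16, 41^32≡42
56 = 32 + 16 + 8, so 41^56 ≡ 42·16·4 ≡ 13 (mod 107)
79·13 = 1027 ≡ 64 (mod 107)
64 ≡ 64 (mod 107); signature holds.

verifies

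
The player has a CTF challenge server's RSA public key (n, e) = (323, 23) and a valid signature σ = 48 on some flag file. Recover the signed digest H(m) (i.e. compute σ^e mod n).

Squares mod 323: σ^1≡48, σ^2≡43, σ^4≡234, σ^8≡169, σ^16≡137
23 = 16 + 4 + 2 + 1, so σ^23 ≡ 137·234·43·48 ≡ 193 (mod 323)

193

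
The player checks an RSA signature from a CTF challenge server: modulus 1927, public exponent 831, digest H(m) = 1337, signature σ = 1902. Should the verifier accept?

reject

Squares mod 1927: σ^1≡1902, σ^2≡625, σ^4≡1371, σ^8≡816, σ^16≡1041, σ^32≡707, σ^64≡756, σ^128≡1144, σ^256≡303, σ^512≡1240
831 = 512 + 256 + 32 + 16 + 8 + 4 + 2 + 1, so σ^831 ≡ 1240·303·707·1041·816·1371·625·1902 ≡ 590 (mod 1927)
σ^831 mod 1927 = 590, but H(m) = 1337.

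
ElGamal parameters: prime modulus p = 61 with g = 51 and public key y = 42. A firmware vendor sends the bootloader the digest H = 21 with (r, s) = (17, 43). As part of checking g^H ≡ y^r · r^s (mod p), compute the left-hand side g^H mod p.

51^2 = 2601 ≡ 39
51^4 ≡ 39^2 = 1521 ≡ 57
51^8 ≡ 57^2 = 3249 ≡ 16
51^16 ≡ 16^2 = 256 ≡ 12
21 = 16 + 4 + 1, so 51^21 ≡ 12·57·51 ≡ 53 (mod 61)

53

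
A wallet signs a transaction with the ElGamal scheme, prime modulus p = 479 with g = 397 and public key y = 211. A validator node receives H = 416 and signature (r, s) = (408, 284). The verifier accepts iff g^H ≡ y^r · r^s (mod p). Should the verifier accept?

reject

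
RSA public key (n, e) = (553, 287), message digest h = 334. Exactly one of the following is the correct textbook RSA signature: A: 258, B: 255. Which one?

Candidate A: 258^2 = 66564 ≡ 204; 258^4 ≡ 204^2 = 41616 ≡ 141; 258^8 ≡ 141^2 = 19881 ≡ 526; 258^16 ≡ 526^2 = 276676 ≡ 176; 258^32 ≡ 176^2 = 30976 ≡ 8; 258^64 ≡ 8^2 = 64; 258^128 ≡ 64^2 = 4096 ≡ 225; 258^256 ≡ 225^2 = 50625 ≡ 302; 287 = 256 + 16 + 8 + 4 + 2 + 1, so 258^287 ≡ 302·176·526·141·204·258 ≡ 258 (mod 553)
Candidate B: 255^2 = 65025 ≡ 324; 255^4 ≡ 324^2 = 104976 ≡ 459; 255^8 ≡ 459^2 = 210681 ≡ 541; 255^16 ≡ 541^2 = 292681 ≡ 144; 255^32 ≡ 144^2 = 20736 ≡ 275; 255^64 ≡ 275^2 = 75625 ≡ 417; 255^128 ≡ 417^2 = 173889 ≡ 247; 255^256 ≡ 247^2 = 61009 ≡ 179; 287 = 256 + 16 + 8 + 4 + 2 + 1, so 255^287 ≡ 179·144·541·459·324·255 ≡ 334 (mod 553)
  → matches h = 334

B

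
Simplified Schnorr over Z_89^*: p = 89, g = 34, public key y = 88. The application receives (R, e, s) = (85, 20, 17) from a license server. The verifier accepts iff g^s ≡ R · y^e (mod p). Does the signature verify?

does not verify

g^s mod p:
34^2 = 1156 ≡ 88
34^4 ≡ 88^2 = 7744 ≡ 1
34^8 ≡ 1^2 = 1
34^16 ≡ 1^2 = 1
17 = 16 + 1, so 34^17 ≡ 1·34 ≡ 34 (mod 89)
R · y^e mod p:
88^2 = 7744 ≡ 1
88^4 ≡ 1^2 = 1
88^8 ≡ 1^2 = 1
88^16 ≡ 1^2 = 1
20 = 16 + 4, so 88^20 ≡ 1·1 ≡ 1 (mod 89)
85·1 = 85 ≡ 85 (mod 89)
34 ≠ 85; the check fails.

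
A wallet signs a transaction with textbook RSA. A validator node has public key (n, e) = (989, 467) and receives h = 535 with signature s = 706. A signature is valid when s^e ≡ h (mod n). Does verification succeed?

passes

Squares mod 989: s^1≡706, s^2≡969, s^4≡400, s^8≡771, s^16≡52, s^32≡726, s^64≡928, s^128≡754, s^256≡830
467 = 256 + 128 + 64 + 16 + 2 + 1, so s^467 ≡ 830·754·928·52·969·706 ≡ 535 (mod 989)
s^467 mod 989 = 535 matches h.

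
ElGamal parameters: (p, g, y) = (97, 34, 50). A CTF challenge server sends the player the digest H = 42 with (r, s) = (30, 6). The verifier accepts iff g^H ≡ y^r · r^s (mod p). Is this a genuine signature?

genuine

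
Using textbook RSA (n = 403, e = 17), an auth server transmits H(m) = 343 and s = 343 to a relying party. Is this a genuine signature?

s^2 ≡ 343^2 = 117649 ≡ 376
s^4 ≡ 376^2 = 141376 ≡ 326
s^8 ≡ 326^2 = 106276 ≡ 287
s^16 ≡ 287^2 = 82369 ≡ 157
17 = 16 + 1, so s^17 ≡ 157·343 ≡ 252 (mod 403)
s^17 mod 403 = 252, but H(m) = 343.

forged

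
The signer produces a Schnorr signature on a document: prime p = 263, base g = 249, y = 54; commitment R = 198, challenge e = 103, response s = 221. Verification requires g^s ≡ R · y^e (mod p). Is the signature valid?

g^s mod p:
Squares mod 263: 249^1≡249, 249^2≡196, 249^4≡18, 249^8≡61, 249^16≡39, 249^32≡206, 249^64≡93, 249^128≡233
221 = 128 + 64 + 16 + 8 + 4 + 1, so 249^221 ≡ 233·93·39·61·18·249 ≡ 183 (mod 263)
R · y^e mod p:
Squares mod 263: 54^1≡54, 54^2≡23, 54^4≡3, 54^8≡9, 54^16≡81, 54^32≡249, 54^64≡196
103 = 64 + 32 + 4 + 2 + 1, so 54^103 ≡ 196·249·3·23·54 ≡ 244 (mod 263)
198·244 = 48312 ≡ 183 (mod 263)
183 ≡ 183 (mod 263); signature holds.

valid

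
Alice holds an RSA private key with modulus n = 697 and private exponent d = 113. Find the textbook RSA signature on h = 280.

h^113 mod 697 = 586

586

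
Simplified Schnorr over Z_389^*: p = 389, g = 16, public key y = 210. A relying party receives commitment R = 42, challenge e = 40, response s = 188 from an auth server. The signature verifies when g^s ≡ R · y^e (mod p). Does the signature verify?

g^s mod p:
Squares mod 389: 16^1≡16, 16^2≡256, 16^4≡184, 16^8≡13, 16^16≡169, 16^32≡164, 16^64≡55, 16^128≡302
188 = 128 + 32 + 16 + 8 + 4, so 16^188 ≡ 302·164·169·13·184 ≡ 289 (mod 389)
R · y^e mod p:
Squares mod 389: 210^1≡210, 210^2≡143, 210^4≡221, 210^8≡216, 210^16≡365, 210^32≡187
40 = 32 + 8, so 210^40 ≡ 187·216 ≡ 325 (mod 389)
42·325 = 13650 ≡ 35 (mod 389)
289 ≠ 35; the check fails.

does not verify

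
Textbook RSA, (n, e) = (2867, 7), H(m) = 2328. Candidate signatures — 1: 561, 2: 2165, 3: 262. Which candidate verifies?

Candidate 1: Squares mod 2867: 561^1≡561, 561^2≡2218, 561^4≡2619; 7 = 4 + 2 + 1, so 561^7 ≡ 2619·2218·561 ≡ 774 (mod 2867)
Candidate 2: Squares mod 2867: 2165^1≡2165, 2165^2≡2547, 2165^4≡2055; 7 = 4 + 2 + 1, so 2165^7 ≡ 2055·2547·2165 ≡ 2328 (mod 2867)
  → matches H(m) = 2328
Candidate 3: Squares mod 2867: 262^1≡262, 262^2≡2703, 262^4≡1093; 7 = 4 + 2 + 1, so 262^7 ≡ 1093·2703·262 ≡ 303 (mod 2867)

2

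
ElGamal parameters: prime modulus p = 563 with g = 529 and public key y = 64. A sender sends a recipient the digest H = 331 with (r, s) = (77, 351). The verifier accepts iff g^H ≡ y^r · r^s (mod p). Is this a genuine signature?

forged

Left side g^H mod p:
529^331 mod 563 = 507
Right side y^r · r^s mod p:
64^77 mod 563 = 248
77^351 mod 563 = 440
248·440 = 109120 ≡ 461 (mod 563)
507 ≠ 461, so verification fails.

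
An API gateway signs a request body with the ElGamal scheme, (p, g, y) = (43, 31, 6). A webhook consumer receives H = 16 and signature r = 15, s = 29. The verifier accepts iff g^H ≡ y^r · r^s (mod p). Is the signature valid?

Left side g^H mod p:
31^2 = 961 ≡ 15
31^4 ≡ 15^2 = 225 ≡ 10
31^8 ≡ 10^2 = 100 ≡ 14
31^16 ≡ 14^2 = 196 ≡ 24
Right side y^r · r^s mod p:
6^2 = 36
6^4 ≡ 36^2 = 1296 ≡ 6
6^8 ≡ 6^2 = 36
15 = 8 + 4 + 2 + 1, so 6^15 ≡ 36·6·36·6 ≡ 1 (mod 43)
15^2 = 225 ≡ 10
15^4 ≡ 10^2 = 100 ≡ 14
15^8 ≡ 14^2 = 196 ≡ 24
15^16 ≡ 24^2 = 576 ≡ 17
29 = 16 + 8 + 4 + 1, so 15^29 ≡ 17·24·14·15 ≡ 24 (mod 43)
1·24 = 24 ≡ 24 (mod 43)
24 ≡ 24 (mod 43), so the signature is genuine.

valid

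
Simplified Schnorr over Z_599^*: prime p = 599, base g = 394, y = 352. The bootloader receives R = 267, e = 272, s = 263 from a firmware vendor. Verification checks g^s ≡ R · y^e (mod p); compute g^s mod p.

Squares mod 599: 394^1≡394, 394^2≡95, 394^4≡40, 394^8≡402, 394^16≡473, 394^32≡302, 394^64≡156, 394^128≡376, 394^256≡12
263 = 256 + 4 + 2 + 1, so 394^263 ≡ 12·40·95·394 ≡ 593 (mod 599)

593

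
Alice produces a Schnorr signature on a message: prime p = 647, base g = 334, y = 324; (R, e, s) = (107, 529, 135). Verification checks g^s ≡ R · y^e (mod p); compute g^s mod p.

119

334^2 = 111556 ≡ 272
334^4 ≡ 272^2 = 73984 ≡ 226
334^8 ≡ 226^2 = 51076 ≡ 610
334^16 ≡ 610^2 = 372100 ≡ 75
334^32 ≡ 75^2 = 5625 ≡ 449
334^64 ≡ 449^2 = 201601 ≡ 384
334^128 ≡ 384^2 = 147456 ≡ 587
135 = 128 + 4 + 2 + 1, so 334^135 ≡ 587·226·272·334 ≡ 119 (mod 647)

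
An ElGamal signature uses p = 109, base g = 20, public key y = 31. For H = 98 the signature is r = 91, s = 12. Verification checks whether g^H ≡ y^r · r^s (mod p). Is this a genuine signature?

Left side g^H mod p:
20^2 = 400 ≡ 73
20^4 ≡ 73^2 = 5329 ≡ 97
20^8 ≡ 97^2 = 9409 ≡ 35
20^16 ≡ 35^2 = 1225 ≡ 26
20^32 ≡ 26^2 = 676 ≡ 22
20^64 ≡ 22^2 = 484 ≡ 48
98 = 64 + 32 + 2, so 20^98 ≡ 48·22·73 ≡ 25 (mod 109)
Right side y^r · r^s mod p:
31^2 = 961 ≡ 89
31^4 ≡ 89^2 = 7921 ≡ 73
31^8 ≡ 73^2 = 5329 ≡ 97
31^16 ≡ 97^2 = 9409 ≡ 35
31^32 ≡ 35^2 = 1225 ≡ 26
31^64 ≡ 26^2 = 676 ≡ 22
91 = 64 + 16 + 8 + 2 + 1, so 31^91 ≡ 22·35·97·89·31 ≡ 87 (mod 109)
91^2 = 8281 ≡ 106
91^4 ≡ 106^2 = 11236 ≡ 9
91^8 ≡ 9^2 = 81
12 = 8 + 4, so 91^12 ≡ 81·9 ≡ 75 (mod 109)
87·75 = 6525 ≡ 94 (mod 109)
25 ≠ 94, so verification fails.

forged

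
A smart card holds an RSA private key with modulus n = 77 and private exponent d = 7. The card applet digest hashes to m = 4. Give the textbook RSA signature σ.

m^2 ≡ 4^2 = 16
m^4 ≡ 16^2 = 256 ≡ 25
7 = 4 + 2 + 1, so m^7 ≡ 25·16·4 ≡ 60 (mod 77)

60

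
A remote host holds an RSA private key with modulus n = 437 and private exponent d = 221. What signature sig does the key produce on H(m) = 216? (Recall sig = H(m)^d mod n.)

239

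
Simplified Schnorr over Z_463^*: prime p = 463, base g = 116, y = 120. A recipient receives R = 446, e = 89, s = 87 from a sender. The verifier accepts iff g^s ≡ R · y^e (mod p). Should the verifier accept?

reject

g^s mod p:
116^2 = 13456 ≡ 29
116^4 ≡ 29^2 = 841 ≡ 378
116^8 ≡ 378^2 = 142884 ≡ 280
116^16 ≡ 280^2 = 78400 ≡ 153
116^32 ≡ 153^2 = 23409 ≡ 259
116^64 ≡ 259^2 = 67081 ≡ 409
87 = 64 + 16 + 4 + 2 + 1, so 116^87 ≡ 409·153·378·29·116 ≡ 78 (mod 463)
R · y^e mod p:
120^2 = 14400 ≡ 47
120^4 ≡ 47^2 = 2209 ≡ 357
120^8 ≡ 357^2 = 127449 ≡ 124
120^16 ≡ 124^2 = 15376 ≡ 97
120^32 ≡ 97^2 = 9409 ≡ 149
120^64 ≡ 149^2 = 22201 ≡ 440
89 = 64 + 16 + 8 + 1, so 120^89 ≡ 440·97·124·120 ≡ 283 (mod 463)
446·283 = 126218 ≡ 282 (mod 463)
78 ≠ 282; the check fails.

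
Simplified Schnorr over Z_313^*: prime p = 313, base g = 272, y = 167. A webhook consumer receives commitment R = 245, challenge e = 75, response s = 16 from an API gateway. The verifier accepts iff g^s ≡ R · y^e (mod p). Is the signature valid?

invalid

g^s mod p:
Squares mod 313: 272^1≡272, 272^2≡116, 272^4≡310, 272^8≡9, 272^16≡81
272^16 ≡ 81 (mod 313)
R · y^e mod p:
Squares mod 313: 167^1≡167, 167^2≡32, 167^4≡85, 167^8≡26, 167^16≡50, 167^32≡309, 167^64≡16
75 = 64 + 8 + 2 + 1, so 167^75 ≡ 16·26·32·167 ≡ 178 (mod 313)
245·178 = 43610 ≡ 103 (mod 313)
81 ≠ 103; the check fails.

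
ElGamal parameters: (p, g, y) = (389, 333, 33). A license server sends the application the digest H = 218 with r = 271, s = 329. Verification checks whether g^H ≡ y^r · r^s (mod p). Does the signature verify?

Left side g^H mod p:
333^2 = 110889 ≡ 24
333^4 ≡ 24^2 = 576 ≡ 187
333^8 ≡ 187^2 = 34969 ≡ 348
333^16 ≡ 348^2 = 121104 ≡ 125
333^32 ≡ 125^2 = 15625 ≡ 65
333^64 ≡ 65^2 = 4225 ≡ 335
333^128 ≡ 335^2 = 112225 ≡ 193
218 = 128 + 64 + 16 + 8 + 2, so 333^218 ≡ 193·335·125·348·24 ≡ 68 (mod 389)
Right side y^r · r^s mod p:
33^2 = 1089 ≡ 311
33^4 ≡ 311^2 = 96721 ≡ 249
33^8 ≡ 249^2 = 62001 ≡ 150
33^16 ≡ 150^2 = 22500 ≡ 327
33^32 ≡ 327^2 = 106929 ≡ 343
33^64 ≡ 343^2 = 117649 ≡ 171
33^128 ≡ 171^2 = 29241 ≡ 66
33^256 ≡ 66^2 = 4356 ≡ 77
271 = 256 + 8 + 4 + 2 + 1, so 33^271 ≡ 77·150·249·311·33 ≡ 374 (mod 389)
271^2 = 73441 ≡ 309
271^4 ≡ 309^2 = 95481 ≡ 176
271^8 ≡ 176^2 = 30976 ≡ 245
271^16 ≡ 245^2 = 60025 ≡ 119
271^32 ≡ 119^2 = 14161 ≡ 157
271^64 ≡ 157^2 = 24649 ≡ 142
271^128 ≡ 142^2 = 20164 ≡ 325
271^256 ≡ 325^2 = 105625 ≡ 206
329 = 256 + 64 + 8 + 1, so 271^329 ≡ 206·142·245·271 ≡ 177 (mod 389)
374·177 = 66198 ≡ 68 (mod 389)
68 ≡ 68 (mod 389), so the signature is genuine.

verifies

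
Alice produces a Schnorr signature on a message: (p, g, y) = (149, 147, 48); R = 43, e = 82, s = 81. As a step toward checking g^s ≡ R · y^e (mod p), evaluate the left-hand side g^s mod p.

147^81 mod 149 = 128

128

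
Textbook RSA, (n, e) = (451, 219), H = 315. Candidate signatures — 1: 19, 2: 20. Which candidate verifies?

1

Candidate 1: Squares mod 451: 19^1≡19, 19^2≡361, 19^4≡433, 19^8≡324, 19^16≡344, 19^32≡174, 19^64≡59, 19^128≡324; 219 = 128 + 64 + 16 + 8 + 2 + 1, so 19^219 ≡ 324·59·344·324·361·19 ≡ 315 (mod 451)
  → matches H = 315
Candidate 2: Squares mod 451: 20^1≡20, 20^2≡400, 20^4≡346, 20^8≡201, 20^16≡262, 20^32≡92, 20^64≡346, 20^128≡201; 219 = 128 + 64 + 16 + 8 + 2 + 1, so 20^219 ≡ 201·346·262·201·400·20 ≡ 203 (mod 451)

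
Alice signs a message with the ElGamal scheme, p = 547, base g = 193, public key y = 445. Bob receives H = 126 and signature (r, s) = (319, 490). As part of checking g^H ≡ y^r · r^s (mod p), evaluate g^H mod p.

261

Squares mod 547: 193^1≡193, 193^2≡53, 193^4≡74, 193^8≡6, 193^16≡36, 193^32≡202, 193^64≡326
126 = 64 + 32 + 16 + 8 + 4 + 2, so 193^126 ≡ 326·202·36·6·74·53 ≡ 261 (mod 547)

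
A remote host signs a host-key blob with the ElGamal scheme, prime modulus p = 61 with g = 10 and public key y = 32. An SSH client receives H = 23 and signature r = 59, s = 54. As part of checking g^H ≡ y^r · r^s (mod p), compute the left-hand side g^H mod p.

7

10^2 = 100 ≡ 39
10^4 ≡ 39^2 = 1521 ≡ 57
10^8 ≡ 57^2 = 3249 ≡ 16
10^16 ≡ 16^2 = 256 ≡ 12
23 = 16 + 4 + 2 + 1, so 10^23 ≡ 12·57·39·10 ≡ 7 (mod 61)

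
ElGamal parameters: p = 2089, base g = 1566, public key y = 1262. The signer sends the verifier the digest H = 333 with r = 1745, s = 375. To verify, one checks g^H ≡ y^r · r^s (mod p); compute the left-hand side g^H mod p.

1729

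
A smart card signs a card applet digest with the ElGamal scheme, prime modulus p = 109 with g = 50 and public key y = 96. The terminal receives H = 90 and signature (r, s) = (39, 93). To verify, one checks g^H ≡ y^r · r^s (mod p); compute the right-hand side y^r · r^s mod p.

64

96^2 = 9216 ≡ 60
96^4 ≡ 60^2 = 3600 ≡ 3
96^8 ≡ 3^2 = 9
96^16 ≡ 9^2 = 81
96^32 ≡ 81^2 = 6561 ≡ 21
39 = 32 + 4 + 2 + 1, so 96^39 ≡ 21·3·60·96 ≡ 19 (mod 109)
39^2 = 1521 ≡ 104
39^4 ≡ 104^2 = 10816 ≡ 25
39^8 ≡ 25^2 = 625 ≡ 80
39^16 ≡ 80^2 = 6400 ≡ 78
39^32 ≡ 78^2 = 6084 ≡ 89
39^64 ≡ 89^2 = 7921 ≡ 73
93 = 64 + 16 + 8 + 4 + 1, so 39^93 ≡ 73·78·80·25·39 ≡ 55 (mod 109)
y^r · r^s ≡ 19·55 = 1045 ≡ 64 (mod 109)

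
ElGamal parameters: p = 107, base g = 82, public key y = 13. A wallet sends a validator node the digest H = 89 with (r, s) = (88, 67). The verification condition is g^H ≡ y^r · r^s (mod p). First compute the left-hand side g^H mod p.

82^2 = 6724 ≡ 90
82^4 ≡ 90^2 = 8100 ≡ 75
82^8 ≡ 75^2 = 5625 ≡ 61
82^16 ≡ 61^2 = 3721 ≡ 83
82^32 ≡ 83^2 = 6889 ≡ 41
82^64 ≡ 41^2 = 1681 ≡ 76
89 = 64 + 16 + 8 + 1, so 82^89 ≡ 76·83·61·82 ≡ 28 (mod 107)

28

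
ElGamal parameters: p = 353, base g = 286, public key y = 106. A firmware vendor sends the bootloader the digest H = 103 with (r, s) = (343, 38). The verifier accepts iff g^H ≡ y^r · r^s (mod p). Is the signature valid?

Left side g^H mod p:
286^2 = 81796 ≡ 253
286^4 ≡ 253^2 = 64009 ≡ 116
286^8 ≡ 116^2 = 13456 ≡ 42
286^16 ≡ 42^2 = 1764 ≡ 352
286^32 ≡ 352^2 = 123904 ≡ 1
286^64 ≡ 1^2 = 1
103 = 64 + 32 + 4 + 2 + 1, so 286^103 ≡ 1·1·116·253·286 ≡ 247 (mod 353)
Right side y^r · r^s mod p:
106^2 = 11236 ≡ 293
106^4 ≡ 293^2 = 85849 ≡ 70
106^8 ≡ 70^2 = 4900 ≡ 311
106^16 ≡ 311^2 = 96721 ≡ 352
106^32 ≡ 352^2 = 123904 ≡ 1
106^64 ≡ 1^2 = 1
106^128 ≡ 1^2 = 1
106^256 ≡ 1^2 = 1
343 = 256 + 64 + 16 + 4 + 2 + 1, so 106^343 ≡ 1·1·352·70·293·106 ≡ 67 (mod 353)
343^2 = 117649 ≡ 100
343^4 ≡ 100^2 = 10000 ≡ 116
343^8 ≡ 116^2 = 13456 ≡ 42
343^16 ≡ 42^2 = 1764 ≡ 352
343^32 ≡ 352^2 = 123904 ≡ 1
38 = 32 + 4 + 2, so 343^38 ≡ 1·116·100 ≡ 304 (mod 353)
67·304 = 20368 ≡ 247 (mod 353)
247 ≡ 247 (mod 353), so the signature is genuine.

valid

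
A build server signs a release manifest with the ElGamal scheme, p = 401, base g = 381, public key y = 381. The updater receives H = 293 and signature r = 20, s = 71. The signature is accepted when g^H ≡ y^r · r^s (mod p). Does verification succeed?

passes

Left side g^H mod p:
Squares mod 401: 381^1≡381, 381^2≡400, 381^4≡1, 381^8≡1, 381^16≡1, 381^32≡1, 381^64≡1, 381^128≡1, 381^256≡1
293 = 256 + 32 + 4 + 1, so 381^293 ≡ 1·1·1·381 ≡ 381 (mod 401)
Right side y^r · r^s mod p:
Squares mod 401: 381^1≡381, 381^2≡400, 381^4≡1, 381^8≡1, 381^16≡1
20 = 16 + 4, so 381^20 ≡ 1·1 ≡ 1 (mod 401)
Squares mod 401: 20^1≡20, 20^2≡400, 20^4≡1, 20^8≡1, 20^16≡1, 20^32≡1, 20^64≡1
71 = 64 + 4 + 2 + 1, so 20^71 ≡ 1·1·400·20 ≡ 381 (mod 401)
1·381 = 381 ≡ 381 (mod 401)
381 ≡ 381 (mod 401), so the signature is genuine.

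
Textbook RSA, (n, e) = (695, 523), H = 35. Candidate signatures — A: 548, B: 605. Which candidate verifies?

B

Candidate A: 548^2 = 300304 ≡ 64; 548^4 ≡ 64^2 = 4096 ≡ 621; 548^8 ≡ 621^2 = 385641 ≡ 611; 548^16 ≡ 611^2 = 373321 ≡ 106; 548^32 ≡ 106^2 = 11236 ≡ 116; 548^64 ≡ 116^2 = 13456 ≡ 251; 548^128 ≡ 251^2 = 63001 ≡ 451; 548^256 ≡ 451^2 = 203401 ≡ 461; 548^512 ≡ 461^2 = 212521 ≡ 546; 523 = 512 + 8 + 2 + 1, so 548^523 ≡ 546·611·64·548 ≡ 542 (mod 695)
Candidate B: 605^2 = 366025 ≡ 455; 605^4 ≡ 455^2 = 207025 ≡ 610; 605^8 ≡ 610^2 = 372100 ≡ 275; 605^16 ≡ 275^2 = 75625 ≡ 565; 605^32 ≡ 565^2 = 319225 ≡ 220; 605^64 ≡ 220^2 = 48400 ≡ 445; 605^128 ≡ 445^2 = 198025 ≡ 645; 605^256 ≡ 645^2 = 416025 ≡ 415; 605^512 ≡ 415^2 = 172225 ≡ 560; 523 = 512 + 8 + 2 + 1, so 605^523 ≡ 560·275·455·605 ≡ 35 (mod 695)
  → matches H = 35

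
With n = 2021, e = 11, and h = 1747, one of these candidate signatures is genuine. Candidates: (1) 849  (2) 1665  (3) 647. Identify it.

Candidate 1: Squares mod 2021: 849^1≡849, 849^2≡1325, 849^4≡1397, 849^8≡1344; 11 = 8 + 2 + 1, so 849^11 ≡ 1344·1325·849 ≡ 1226 (mod 2021)
Candidate 2: Squares mod 2021: 1665^1≡1665, 1665^2≡1434, 1665^4≡999, 1665^8≡1648; 11 = 8 + 2 + 1, so 1665^11 ≡ 1648·1434·1665 ≡ 1393 (mod 2021)
Candidate 3: Squares mod 2021: 647^1≡647, 647^2≡262, 647^4≡1951, 647^8≡858; 11 = 8 + 2 + 1, so 647^11 ≡ 858·262·647 ≡ 1747 (mod 2021)
  → matches h = 1747

3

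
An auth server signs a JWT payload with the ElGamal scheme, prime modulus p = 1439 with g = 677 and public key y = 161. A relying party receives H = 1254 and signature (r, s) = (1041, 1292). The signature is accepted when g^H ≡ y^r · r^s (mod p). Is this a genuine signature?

genuine

Left side g^H mod p:
677^2 = 458329 ≡ 727
677^4 ≡ 727^2 = 528529 ≡ 416
677^8 ≡ 416^2 = 173056 ≡ 376
677^16 ≡ 376^2 = 141376 ≡ 354
677^32 ≡ 354^2 = 125316 ≡ 123
677^64 ≡ 123^2 = 15129 ≡ 739
677^128 ≡ 739^2 = 546121 ≡ 740
677^256 ≡ 740^2 = 547600 ≡ 780
677^512 ≡ 780^2 = 608400 ≡ 1142
677^1024 ≡ 1142^2 = 1304164 ≡ 430
1254 = 1024 + 128 + 64 + 32 + 4 + 2, so 677^1254 ≡ 430·740·739·123·416·727 ≡ 585 (mod 1439)
Right side y^r · r^s mod p:
161^2 = 25921 ≡ 19
161^4 ≡ 19^2 = 361
161^8 ≡ 361^2 = 130321 ≡ 811
161^16 ≡ 811^2 = 657721 ≡ 98
161^32 ≡ 98^2 = 9604 ≡ 970
161^64 ≡ 970^2 = 940900 ≡ 1233
161^128 ≡ 1233^2 = 1520289 ≡ 705
161^256 ≡ 705^2 = 497025 ≡ 570
161^512 ≡ 570^2 = 324900 ≡ 1125
161^1024 ≡ 1125^2 = 1265625 ≡ 744
1041 = 1024 + 16 + 1, so 161^1041 ≡ 744·98·161 ≡ 909 (mod 1439)
1041^2 = 1083681 ≡ 114
1041^4 ≡ 114^2 = 12996 ≡ 45
1041^8 ≡ 45^2 = 2025 ≡ 586
1041^16 ≡ 586^2 = 343396 ≡ 914
1041^32 ≡ 914^2 = 835396 ≡ 776
1041^64 ≡ 776^2 = 602176 ≡ 674
1041^128 ≡ 674^2 = 454276 ≡ 991
1041^256 ≡ 991^2 = 982081 ≡ 683
1041^512 ≡ 683^2 = 466489 ≡ 253
1041^1024 ≡ 253^2 = 64009 ≡ 693
1292 = 1024 + 256 + 8 + 4, so 1041^1292 ≡ 693·683·586·45 ≡ 827 (mod 1439)
909·827 = 751743 ≡ 585 (mod 1439)
585 ≡ 585 (mod 1439), so the signature is genuine.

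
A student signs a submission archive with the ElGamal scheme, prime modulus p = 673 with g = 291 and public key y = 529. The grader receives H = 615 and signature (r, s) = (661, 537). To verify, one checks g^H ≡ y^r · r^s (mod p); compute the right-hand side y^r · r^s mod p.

Squares mod 673: 529^1≡529, 529^2≡546, 529^4≡650, 529^8≡529, 529^16≡546, 529^32≡650, 529^64≡529, 529^128≡546, 529^256≡650, 529^512≡529
661 = 512 + 128 + 16 + 4 + 1, so 529^661 ≡ 529·546·546·650·529 ≡ 117 (mod 673)
Squares mod 673: 661^1≡661, 661^2≡144, 661^4≡546, 661^8≡650, 661^16≡529, 661^32≡546, 661^64≡650, 661^128≡529, 661^256≡546, 661^512≡650
537 = 512 + 16 + 8 + 1, so 661^537 ≡ 650·529·650·661 ≡ 178 (mod 673)
y^r · r^s ≡ 117·178 = 20826 ≡ 636 (mod 673)

636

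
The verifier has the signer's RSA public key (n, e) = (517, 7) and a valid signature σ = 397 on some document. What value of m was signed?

507

σ^2 ≡ 397^2 = 157609 ≡ 441
σ^4 ≡ 441^2 = 194481 ≡ 89
7 = 4 + 2 + 1, so σ^7 ≡ 89·441·397 ≡ 507 (mod 517)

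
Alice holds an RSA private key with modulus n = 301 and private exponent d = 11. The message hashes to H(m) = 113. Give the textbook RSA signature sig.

211

(H(m))^2 ≡ 113^2 = 12769 ≡ 127
(H(m))^4 ≡ 127^2 = 16129 ≡ 176
(H(m))^8 ≡ 176^2 = 30976 ≡ 274
11 = 8 + 2 + 1, so (H(m))^11 ≡ 274·127·113 ≡ 211 (mod 301)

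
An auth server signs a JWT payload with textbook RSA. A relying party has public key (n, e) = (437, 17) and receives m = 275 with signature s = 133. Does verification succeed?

fails

s^17 mod 437 = 399
s^17 mod 437 = 399, but m = 275.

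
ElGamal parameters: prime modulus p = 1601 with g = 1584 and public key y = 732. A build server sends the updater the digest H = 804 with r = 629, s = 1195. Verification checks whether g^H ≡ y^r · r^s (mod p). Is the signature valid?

valid

Left side g^H mod p:
1584^2 = 2509056 ≡ 289
1584^4 ≡ 289^2 = 83521 ≡ 269
1584^8 ≡ 269^2 = 72361 ≡ 316
1584^16 ≡ 316^2 = 99856 ≡ 594
1584^32 ≡ 594^2 = 352836 ≡ 616
1584^64 ≡ 616^2 = 379456 ≡ 19
1584^128 ≡ 19^2 = 361
1584^256 ≡ 361^2 = 130321 ≡ 640
1584^512 ≡ 640^2 = 409600 ≡ 1345
804 = 512 + 256 + 32 + 4, so 1584^804 ≡ 1345·640·616·269 ≡ 1332 (mod 1601)
Right side y^r · r^s mod p:
732^2 = 535824 ≡ 1090
732^4 ≡ 1090^2 = 1188100 ≡ 158
732^8 ≡ 158^2 = 24964 ≡ 949
732^16 ≡ 949^2 = 900601 ≡ 839
732^32 ≡ 839^2 = 703921 ≡ 1082
732^64 ≡ 1082^2 = 1170724 ≡ 393
732^128 ≡ 393^2 = 154449 ≡ 753
732^256 ≡ 753^2 = 567009 ≡ 255
732^512 ≡ 255^2 = 65025 ≡ 985
629 = 512 + 64 + 32 + 16 + 4 + 1, so 732^629 ≡ 985·393·1082·839·158·732 ≡ 458 (mod 1601)
629^2 = 395641 ≡ 194
629^4 ≡ 194^2 = 37636 ≡ 813
629^8 ≡ 813^2 = 660969 ≡ 1357
629^16 ≡ 1357^2 = 1841449 ≡ 299
629^32 ≡ 299^2 = 89401 ≡ 1346
629^64 ≡ 1346^2 = 1811716 ≡ 985
629^128 ≡ 985^2 = 970225 ≡ 19
629^256 ≡ 19^2 = 361
629^512 ≡ 361^2 = 130321 ≡ 640
629^1024 ≡ 640^2 = 409600 ≡ 1345
1195 = 1024 + 128 + 32 + 8 + 2 + 1, so 629^1195 ≡ 1345·19·1346·1357·194·629 ≡ 730 (mod 1601)
458·730 = 334340 ≡ 1332 (mod 1601)
1332 ≡ 1332 (mod 1601), so the signature is genuine.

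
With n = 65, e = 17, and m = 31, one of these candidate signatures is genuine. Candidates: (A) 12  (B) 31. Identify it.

B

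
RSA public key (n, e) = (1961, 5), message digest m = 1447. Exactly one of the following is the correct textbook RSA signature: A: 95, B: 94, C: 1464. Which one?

A

Candidate A: Squares mod 1961: 95^1≡95, 95^2≡1181, 95^4≡490; 5 = 4 + 1, so 95^5 ≡ 490·95 ≡ 1447 (mod 1961)
  → matches m = 1447
Candidate B: Squares mod 1961: 94^1≡94, 94^2≡992, 94^4≡1603; 5 = 4 + 1, so 94^5 ≡ 1603·94 ≡ 1646 (mod 1961)
Candidate C: Squares mod 1961: 1464^1≡1464, 1464^2≡1884, 1464^4≡46; 5 = 4 + 1, so 1464^5 ≡ 46·1464 ≡ 670 (mod 1961)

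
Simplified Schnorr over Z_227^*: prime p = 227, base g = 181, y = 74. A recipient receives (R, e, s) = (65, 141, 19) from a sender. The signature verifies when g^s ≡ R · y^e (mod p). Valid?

g^s mod p:
Squares mod 227: 181^1≡181, 181^2≡73, 181^4≡108, 181^8≡87, 181^16≡78
19 = 16 + 2 + 1, so 181^19 ≡ 78·73·181 ≡ 34 (mod 227)
R · y^e mod p:
Squares mod 227: 74^1≡74, 74^2≡28, 74^4≡103, 74^8≡167, 74^16≡195, 74^32≡116, 74^64≡63, 74^128≡110
141 = 128 + 8 + 4 + 1, so 74^141 ≡ 110·167·103·74 ≡ 43 (mod 227)
65·43 = 2795 ≡ 71 (mod 227)
34 ≠ 71; the check fails.

no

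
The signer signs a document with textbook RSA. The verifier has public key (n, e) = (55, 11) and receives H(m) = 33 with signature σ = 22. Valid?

yes

σ^2 ≡ 22^2 = 484 ≡ 44
σ^4 ≡ 44^2 = 1936 ≡ 11
σ^8 ≡ 11^2 = 121 ≡ 11
11 = 8 + 2 + 1, so σ^11 ≡ 11·44·22 ≡ 33 (mod 55)
33 = H(m), so the signature checks out.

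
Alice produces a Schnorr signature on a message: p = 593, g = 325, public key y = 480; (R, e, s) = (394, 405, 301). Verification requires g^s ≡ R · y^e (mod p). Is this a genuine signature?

forged

g^s mod p:
325^2 = 105625 ≡ 71
325^4 ≡ 71^2 = 5041 ≡ 297
325^8 ≡ 297^2 = 88209 ≡ 445
325^16 ≡ 445^2 = 198025 ≡ 556
325^32 ≡ 556^2 = 309136 ≡ 183
325^64 ≡ 183^2 = 33489 ≡ 281
325^128 ≡ 281^2 = 78961 ≡ 92
325^256 ≡ 92^2 = 8464 ≡ 162
301 = 256 + 32 + 8 + 4 + 1, so 325^301 ≡ 162·183·445·297·325 ≡ 134 (mod 593)
R · y^e mod p:
480^2 = 230400 ≡ 316
480^4 ≡ 316^2 = 99856 ≡ 232
480^8 ≡ 232^2 = 53824 ≡ 454
480^16 ≡ 454^2 = 206116 ≡ 345
480^32 ≡ 345^2 = 119025 ≡ 425
480^64 ≡ 425^2 = 180625 ≡ 353
480^128 ≡ 353^2 = 124609 ≡ 79
480^256 ≡ 79^2 = 6241 ≡ 311
405 = 256 + 128 + 16 + 4 + 1, so 480^405 ≡ 311·79·345·232·480 ≡ 437 (mod 593)
394·437 = 172178 ≡ 208 (mod 593)
134 ≠ 208; the check fails.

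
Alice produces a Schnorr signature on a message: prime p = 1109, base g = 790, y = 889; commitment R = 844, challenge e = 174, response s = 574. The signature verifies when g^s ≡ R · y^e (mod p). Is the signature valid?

g^s mod p:
790^2 = 624100 ≡ 842
790^4 ≡ 842^2 = 708964 ≡ 313
790^8 ≡ 313^2 = 97969 ≡ 377
790^16 ≡ 377^2 = 142129 ≡ 177
790^32 ≡ 177^2 = 31329 ≡ 277
790^64 ≡ 277^2 = 76729 ≡ 208
790^128 ≡ 208^2 = 43264 ≡ 13
790^256 ≡ 13^2 = 169
790^512 ≡ 169^2 = 28561 ≡ 836
574 = 512 + 32 + 16 + 8 + 4 + 2, so 790^574 ≡ 836·277·177·377·313·842 ≡ 1060 (mod 1109)
R · y^e mod p:
889^2 = 790321 ≡ 713
889^4 ≡ 713^2 = 508369 ≡ 447
889^8 ≡ 447^2 = 199809 ≡ 189
889^16 ≡ 189^2 = 35721 ≡ 233
889^32 ≡ 233^2 = 54289 ≡ 1057
889^64 ≡ 1057^2 = 1117249 ≡ 486
889^128 ≡ 486^2 = 236196 ≡ 1088
174 = 128 + 32 + 8 + 4 + 2, so 889^174 ≡ 1088·1057·189·447·713 ≡ 1105 (mod 1109)
844·1105 = 932620 ≡ 1060 (mod 1109)
1060 ≡ 1060 (mod 1109); signature holds.

valid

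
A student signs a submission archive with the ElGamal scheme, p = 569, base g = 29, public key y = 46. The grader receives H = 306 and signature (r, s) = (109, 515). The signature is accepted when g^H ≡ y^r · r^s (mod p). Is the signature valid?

Left side g^H mod p:
29^2 = 841 ≡ 272
29^4 ≡ 272^2 = 73984 ≡ 14
29^8 ≡ 14^2 = 196
29^16 ≡ 196^2 = 38416 ≡ 293
29^32 ≡ 293^2 = 85849 ≡ 499
29^64 ≡ 499^2 = 249001 ≡ 348
29^128 ≡ 348^2 = 121104 ≡ 476
29^256 ≡ 476^2 = 226576 ≡ 114
306 = 256 + 32 + 16 + 2, so 29^306 ≡ 114·499·293·272 ≡ 65 (mod 569)
Right side y^r · r^s mod p:
46^2 = 2116 ≡ 409
46^4 ≡ 409^2 = 167281 ≡ 564
46^8 ≡ 564^2 = 318096 ≡ 25
46^16 ≡ 25^2 = 625 ≡ 56
46^32 ≡ 56^2 = 3136 ≡ 291
46^64 ≡ 291^2 = 84681 ≡ 469
109 = 64 + 32 + 8 + 4 + 1, so 46^109 ≡ 469·291·25·564·46 ≡ 308 (mod 569)
109^2 = 11881 ≡ 501
109^4 ≡ 501^2 = 251001 ≡ 72
109^8 ≡ 72^2 = 5184 ≡ 63
109^16 ≡ 63^2 = 3969 ≡ 555
109^32 ≡ 555^2 = 308025 ≡ 196
109^64 ≡ 196^2 = 38416 ≡ 293
109^128 ≡ 293^2 = 85849 ≡ 499
109^256 ≡ 499^2 = 249001 ≡ 348
109^512 ≡ 348^2 = 121104 ≡ 476
515 = 512 + 2 + 1, so 109^515 ≡ 476·501·109 ≡ 257 (mod 569)
308·257 = 79156 ≡ 65 (mod 569)
65 ≡ 65 (mod 569), so the signature is genuine.

valid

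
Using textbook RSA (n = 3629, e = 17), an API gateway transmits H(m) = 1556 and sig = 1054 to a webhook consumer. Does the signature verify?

verifies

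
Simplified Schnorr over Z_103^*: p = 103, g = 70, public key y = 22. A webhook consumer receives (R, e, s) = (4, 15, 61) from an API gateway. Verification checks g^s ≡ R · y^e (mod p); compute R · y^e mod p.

40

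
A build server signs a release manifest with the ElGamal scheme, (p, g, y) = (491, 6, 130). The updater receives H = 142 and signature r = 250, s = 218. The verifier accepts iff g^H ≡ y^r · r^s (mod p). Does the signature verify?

Left side g^H mod p:
6^142 mod 491 = 168
Right side y^r · r^s mod p:
130^250 mod 491 = 196
250^218 mod 491 = 71
196·71 = 13916 ≡ 168 (mod 491)
168 ≡ 168 (mod 491), so the signature is genuine.

verifies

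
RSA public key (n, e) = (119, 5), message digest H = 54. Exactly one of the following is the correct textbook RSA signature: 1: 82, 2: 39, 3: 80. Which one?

3

Candidate 1: 82^5 mod 119 = 80
Candidate 2: 39^5 mod 119 = 65
Candidate 3: 80^5 mod 119 = 54
  → matches H = 54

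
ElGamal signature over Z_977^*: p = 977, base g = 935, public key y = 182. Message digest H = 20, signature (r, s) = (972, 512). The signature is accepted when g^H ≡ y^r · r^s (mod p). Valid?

Left side g^H mod p:
935^2 = 874225 ≡ 787
935^4 ≡ 787^2 = 619369 ≡ 928
935^8 ≡ 928^2 = 861184 ≡ 447
935^16 ≡ 447^2 = 199809 ≡ 501
20 = 16 + 4, so 935^20 ≡ 501·928 ≡ 853 (mod 977)
Right side y^r · r^s mod p:
182^2 = 33124 ≡ 883
182^4 ≡ 883^2 = 779689 ≡ 43
182^8 ≡ 43^2 = 1849 ≡ 872
182^16 ≡ 872^2 = 760384 ≡ 278
182^32 ≡ 278^2 = 77284 ≡ 101
182^64 ≡ 101^2 = 10201 ≡ 431
182^128 ≡ 431^2 = 185761 ≡ 131
182^256 ≡ 131^2 = 17161 ≡ 552
182^512 ≡ 552^2 = 304704 ≡ 857
972 = 512 + 256 + 128 + 64 + 8 + 4, so 182^972 ≡ 857·552·131·431·872·43 ≡ 409 (mod 977)
972^2 = 944784 ≡ 25
972^4 ≡ 25^2 = 625
972^8 ≡ 625^2 = 390625 ≡ 802
972^16 ≡ 802^2 = 643204 ≡ 338
972^32 ≡ 338^2 = 114244 ≡ 912
972^64 ≡ 912^2 = 831744 ≡ 317
972^128 ≡ 317^2 = 100489 ≡ 835
972^256 ≡ 835^2 = 697225 ≡ 624
972^512 ≡ 624^2 = 389376 ≡ 530
409·530 = 216770 ≡ 853 (mod 977)
853 ≡ 853 (mod 977), so the signature is genuine.

yes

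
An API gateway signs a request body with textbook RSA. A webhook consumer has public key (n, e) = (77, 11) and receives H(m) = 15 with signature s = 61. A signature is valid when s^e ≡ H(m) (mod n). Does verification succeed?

fails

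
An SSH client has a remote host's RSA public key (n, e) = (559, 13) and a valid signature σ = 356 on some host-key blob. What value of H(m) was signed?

σ^2 ≡ 356^2 = 126736 ≡ 402
σ^4 ≡ 402^2 = 161604 ≡ 53
σ^8 ≡ 53^2 = 2809 ≡ 14
13 = 8 + 4 + 1, so σ^13 ≡ 14·53·356 ≡ 304 (mod 559)

304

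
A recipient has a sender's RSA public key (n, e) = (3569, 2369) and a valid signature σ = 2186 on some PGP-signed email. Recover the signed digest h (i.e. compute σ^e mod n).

178

Squares mod 3569: σ^1≡2186, σ^2≡3274, σ^4≡1369, σ^8≡436, σ^16≡939, σ^32≡178, σ^64≡3132, σ^128≡1812, σ^256≡3433, σ^512≡651, σ^1024≡2659, σ^2048≡92
2369 = 2048 + 256 + 64 + 1, so σ^2369 ≡ 92·3433·3132·2186 ≡ 178 (mod 3569)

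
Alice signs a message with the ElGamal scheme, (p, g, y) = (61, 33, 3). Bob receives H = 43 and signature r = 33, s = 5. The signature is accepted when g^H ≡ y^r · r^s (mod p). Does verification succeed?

passes

Left side g^H mod p:
33^2 = 1089 ≡ 52
33^4 ≡ 52^2 = 2704 ≡ 20
33^8 ≡ 20^2 = 400 ≡ 34
33^16 ≡ 34^2 = 1156 ≡ 58
33^32 ≡ 58^2 = 3364 ≡ 9
43 = 32 + 8 + 2 + 1, so 33^43 ≡ 9·34·52·33 ≡ 8 (mod 61)
Right side y^r · r^s mod p:
3^2 = 9
3^4 ≡ 9^2 = 81 ≡ 20
3^8 ≡ 20^2 = 400 ≡ 34
3^16 ≡ 34^2 = 1156 ≡ 58
3^32 ≡ 58^2 = 3364 ≡ 9
33 = 32 + 1, so 3^33 ≡ 9·3 ≡ 27 (mod 61)
33^2 = 1089 ≡ 52
33^4 ≡ 52^2 = 2704 ≡ 20
5 = 4 + 1, so 33^5 ≡ 20·33 ≡ 50 (mod 61)
27·50 = 1350 ≡ 8 (mod 61)
8 ≡ 8 (mod 61), so the signature is genuine.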